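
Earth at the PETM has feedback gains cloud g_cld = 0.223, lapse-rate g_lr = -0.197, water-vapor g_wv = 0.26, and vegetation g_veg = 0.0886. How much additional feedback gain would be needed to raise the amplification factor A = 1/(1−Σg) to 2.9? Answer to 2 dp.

0.28

Current total gain = 0.3746.
Target gain for A = 2.9: g* = 1 − 1/2.9 = 0.6552.
Additional gain needed = 0.6552 − 0.3746 = 0.28.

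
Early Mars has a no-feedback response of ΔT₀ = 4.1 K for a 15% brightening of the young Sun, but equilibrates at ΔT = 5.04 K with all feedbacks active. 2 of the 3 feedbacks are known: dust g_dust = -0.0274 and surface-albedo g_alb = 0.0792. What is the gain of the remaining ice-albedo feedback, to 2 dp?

Amplification A = ΔT/ΔT₀ = 5.04/4.1 = 1.229.
Total gain g = 1 − 1/A = 1 − 1/1.229 = 0.1863.
Known gains sum to -0.0274 + 0.0792 = 0.0518.
g_ice = 0.1863 − 0.0518 = 0.13.

0.13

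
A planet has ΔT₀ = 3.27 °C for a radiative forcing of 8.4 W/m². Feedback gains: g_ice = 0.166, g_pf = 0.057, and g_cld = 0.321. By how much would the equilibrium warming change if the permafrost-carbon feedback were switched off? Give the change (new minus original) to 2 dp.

-0.80 °C

Original: g = 0.544, ΔT = 3.27/(1−0.544) = 7.1711 °C.
Without permafrost-carbon: g' = 0.487, ΔT' = 3.27/(1−0.487) = 6.3743 °C.
Change = 6.3743 − 7.1711 = -0.80 °C.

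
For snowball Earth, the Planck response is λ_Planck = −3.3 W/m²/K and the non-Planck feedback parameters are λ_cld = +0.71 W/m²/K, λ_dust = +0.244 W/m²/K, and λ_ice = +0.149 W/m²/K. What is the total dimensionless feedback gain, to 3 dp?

Convert to gains: g_cld = 0.71/3.3 = 0.2152; g_dust = 0.244/3.3 = 0.07394; g_ice = 0.149/3.3 = 0.04515.
Total gain g = 0.33429.

0.334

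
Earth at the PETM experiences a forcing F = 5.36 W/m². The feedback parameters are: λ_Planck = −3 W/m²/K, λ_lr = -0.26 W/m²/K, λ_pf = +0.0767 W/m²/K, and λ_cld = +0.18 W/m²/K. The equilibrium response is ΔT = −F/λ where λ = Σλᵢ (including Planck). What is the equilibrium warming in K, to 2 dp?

1.78 K

Net feedback parameter λ = (−3) + (-0.26) + (+0.0767) + (+0.18) = -3.0033 W/m²/K.
ΔT = −F/λ = −5.36/(-3.0033) = 1.78 K.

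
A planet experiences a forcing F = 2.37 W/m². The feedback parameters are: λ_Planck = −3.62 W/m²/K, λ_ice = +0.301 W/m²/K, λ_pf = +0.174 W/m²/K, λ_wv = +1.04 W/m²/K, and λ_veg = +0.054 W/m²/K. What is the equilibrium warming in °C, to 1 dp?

Net feedback parameter λ = (−3.62) + (+0.301) + (+0.174) + (+1.04) + (+0.054) = -2.051 W/m²/K.
ΔT = −F/λ = −2.37/(-2.051) = 1.2 °C.

1.2 °C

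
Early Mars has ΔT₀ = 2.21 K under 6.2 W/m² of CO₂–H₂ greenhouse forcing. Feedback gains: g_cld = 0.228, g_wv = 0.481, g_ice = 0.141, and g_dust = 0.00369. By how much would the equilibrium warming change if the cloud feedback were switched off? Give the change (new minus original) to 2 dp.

Original: g = 0.85369, ΔT = 2.21/(1−0.85369) = 15.1049 K.
Without cloud: g' = 0.62569, ΔT' = 2.21/(1−0.62569) = 5.9042 K.
Change = 5.9042 − 15.1049 = -9.20 K.

-9.20 K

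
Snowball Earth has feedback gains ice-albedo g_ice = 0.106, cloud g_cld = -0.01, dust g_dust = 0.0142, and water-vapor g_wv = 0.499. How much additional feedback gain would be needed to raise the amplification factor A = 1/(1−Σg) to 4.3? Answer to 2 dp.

0.16

Current total gain = 0.6092.
Target gain for A = 4.3: g* = 1 − 1/4.3 = 0.7674.
Additional gain needed = 0.7674 − 0.6092 = 0.16.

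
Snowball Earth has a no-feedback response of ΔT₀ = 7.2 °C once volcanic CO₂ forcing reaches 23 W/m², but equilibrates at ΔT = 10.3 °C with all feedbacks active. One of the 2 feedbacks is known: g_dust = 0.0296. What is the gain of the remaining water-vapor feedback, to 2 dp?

0.27

Amplification A = ΔT/ΔT₀ = 10.3/7.2 = 1.431.
Total gain g = 1 − 1/A = 1 − 1/1.431 = 0.3012.
The known gain is 0.0296.
g_wv = 0.3012 − 0.0296 = 0.27.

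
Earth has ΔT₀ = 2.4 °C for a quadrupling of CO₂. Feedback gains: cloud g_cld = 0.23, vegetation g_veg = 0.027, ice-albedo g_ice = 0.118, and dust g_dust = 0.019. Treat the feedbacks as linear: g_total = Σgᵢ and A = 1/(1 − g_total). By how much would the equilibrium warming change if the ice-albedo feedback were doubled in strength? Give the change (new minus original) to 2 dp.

Original: g = 0.394, ΔT = 2.4/(1−0.394) = 3.9604 °C.
With doubled ice-albedo: g' = 0.512, ΔT' = 2.4/(1−0.512) = 4.9180 °C.
Change = 4.9180 − 3.9604 = 0.96 °C.

0.96 °C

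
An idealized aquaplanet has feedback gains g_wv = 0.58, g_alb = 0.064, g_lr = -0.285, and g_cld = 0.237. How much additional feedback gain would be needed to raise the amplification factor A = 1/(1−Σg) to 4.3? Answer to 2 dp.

0.17

Current total gain = 0.596.
Target gain for A = 4.3: g* = 1 − 1/4.3 = 0.7674.
Additional gain needed = 0.7674 − 0.596 = 0.17.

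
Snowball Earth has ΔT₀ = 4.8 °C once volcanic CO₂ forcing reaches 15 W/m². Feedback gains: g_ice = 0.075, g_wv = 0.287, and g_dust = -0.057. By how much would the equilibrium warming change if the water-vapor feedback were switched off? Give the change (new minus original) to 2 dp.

Original: g = 0.305, ΔT = 4.8/(1−0.305) = 6.9065 °C.
Without water-vapor: g' = 0.018, ΔT' = 4.8/(1−0.018) = 4.8880 °C.
Change = 4.8880 − 6.9065 = -2.02 °C.

-2.02 °C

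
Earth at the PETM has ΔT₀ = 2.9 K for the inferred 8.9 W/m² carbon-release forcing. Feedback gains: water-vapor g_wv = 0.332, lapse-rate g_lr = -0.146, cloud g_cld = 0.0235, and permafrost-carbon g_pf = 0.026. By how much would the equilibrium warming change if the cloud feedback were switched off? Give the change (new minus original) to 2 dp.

Original: g = 0.2355, ΔT = 2.9/(1−0.2355) = 3.7933 K.
Without cloud: g' = 0.212, ΔT' = 2.9/(1−0.212) = 3.6802 K.
Change = 3.6802 − 3.7933 = -0.11 K.

-0.11 K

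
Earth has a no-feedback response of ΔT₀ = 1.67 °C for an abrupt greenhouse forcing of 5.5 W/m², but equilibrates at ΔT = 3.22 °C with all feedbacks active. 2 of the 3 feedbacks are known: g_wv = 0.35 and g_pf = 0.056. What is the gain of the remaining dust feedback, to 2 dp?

0.08

Amplification A = ΔT/ΔT₀ = 3.22/1.67 = 1.928.
Total gain g = 1 − 1/A = 1 − 1/1.928 = 0.4813.
Known gains sum to 0.35 + 0.056 = 0.406.
g_dust = 0.4813 − 0.406 = 0.08.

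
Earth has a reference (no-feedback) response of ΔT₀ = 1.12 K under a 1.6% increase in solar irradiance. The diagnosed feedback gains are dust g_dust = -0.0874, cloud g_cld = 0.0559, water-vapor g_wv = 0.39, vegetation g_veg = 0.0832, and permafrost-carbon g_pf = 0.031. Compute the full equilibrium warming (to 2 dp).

Total gain g = -0.0874 + 0.0559 + 0.39 + 0.0832 + 0.031 = 0.4727.
Amplification A = 1/(1 − 0.4727) = 1.896.
ΔT = 1.12 × 1.896 = 2.12 K.

2.12 K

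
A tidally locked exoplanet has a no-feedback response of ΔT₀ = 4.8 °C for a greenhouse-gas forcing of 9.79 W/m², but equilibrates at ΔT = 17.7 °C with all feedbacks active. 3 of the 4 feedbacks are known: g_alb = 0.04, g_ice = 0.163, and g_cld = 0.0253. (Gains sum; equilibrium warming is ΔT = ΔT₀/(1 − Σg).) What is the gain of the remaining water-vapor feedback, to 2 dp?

0.50

Amplification A = ΔT/ΔT₀ = 17.7/4.8 = 3.688.
Total gain g = 1 − 1/A = 1 − 1/3.688 = 0.7289.
Known gains sum to 0.04 + 0.163 + 0.0253 = 0.2283.
g_wv = 0.7289 − 0.2283 = 0.50.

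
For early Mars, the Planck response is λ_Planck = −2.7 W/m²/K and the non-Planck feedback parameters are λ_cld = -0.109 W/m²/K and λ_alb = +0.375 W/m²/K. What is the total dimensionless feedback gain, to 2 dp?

0.10

Convert to gains: g_cld = -0.109/2.7 = -0.04037; g_alb = 0.375/2.7 = 0.1389.
Total gain g = 0.09853.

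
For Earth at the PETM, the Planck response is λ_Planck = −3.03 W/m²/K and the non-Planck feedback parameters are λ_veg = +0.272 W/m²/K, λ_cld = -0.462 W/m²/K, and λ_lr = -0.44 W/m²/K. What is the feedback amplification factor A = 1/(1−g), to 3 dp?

Convert to gains: g_veg = 0.272/3.03 = 0.08977; g_cld = -0.462/3.03 = -0.1525; g_lr = -0.44/3.03 = -0.1452.
Total gain g = -0.20793.
A = 1/(1 + 0.20793) = 0.828.

0.828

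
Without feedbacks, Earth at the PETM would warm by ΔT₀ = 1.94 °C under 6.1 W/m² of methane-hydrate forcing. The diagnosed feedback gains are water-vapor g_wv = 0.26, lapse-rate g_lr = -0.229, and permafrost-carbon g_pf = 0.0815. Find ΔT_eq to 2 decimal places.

Total gain g = 0.26 − 0.229 + 0.0815 = 0.1125.
Amplification A = 1/(1 − 0.1125) = 1.127.
ΔT = 1.94 × 1.127 = 2.19 °C.

2.19 °C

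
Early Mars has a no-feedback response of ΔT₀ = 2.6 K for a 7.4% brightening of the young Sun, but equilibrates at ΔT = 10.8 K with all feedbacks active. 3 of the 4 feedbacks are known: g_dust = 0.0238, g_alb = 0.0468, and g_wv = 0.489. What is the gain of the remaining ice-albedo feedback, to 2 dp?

0.20

Amplification A = ΔT/ΔT₀ = 10.8/2.6 = 4.154.
Total gain g = 1 − 1/A = 1 − 1/4.154 = 0.7593.
Known gains sum to 0.0238 + 0.0468 + 0.489 = 0.5596.
g_ice = 0.7593 − 0.5596 = 0.20.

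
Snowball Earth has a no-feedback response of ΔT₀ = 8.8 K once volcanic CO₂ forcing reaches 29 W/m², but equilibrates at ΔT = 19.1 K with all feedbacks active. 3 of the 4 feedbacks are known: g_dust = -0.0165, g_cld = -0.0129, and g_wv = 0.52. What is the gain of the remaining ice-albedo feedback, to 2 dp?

0.05

Amplification A = ΔT/ΔT₀ = 19.1/8.8 = 2.17.
Total gain g = 1 − 1/A = 1 − 1/2.17 = 0.5392.
Known gains sum to -0.0165 − 0.0129 + 0.52 = 0.4906.
g_ice = 0.5392 − 0.4906 = 0.05.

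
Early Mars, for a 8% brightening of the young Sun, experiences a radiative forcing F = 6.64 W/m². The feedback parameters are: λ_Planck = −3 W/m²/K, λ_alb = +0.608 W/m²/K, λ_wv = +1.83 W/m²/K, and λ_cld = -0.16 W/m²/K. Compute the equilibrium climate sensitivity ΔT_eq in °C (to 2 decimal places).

Net feedback parameter λ = (−3) + (+0.608) + (+1.83) + (-0.16) = -0.722 W/m²/K.
ΔT = −F/λ = −6.64/(-0.722) = 9.20 °C.

9.20 °C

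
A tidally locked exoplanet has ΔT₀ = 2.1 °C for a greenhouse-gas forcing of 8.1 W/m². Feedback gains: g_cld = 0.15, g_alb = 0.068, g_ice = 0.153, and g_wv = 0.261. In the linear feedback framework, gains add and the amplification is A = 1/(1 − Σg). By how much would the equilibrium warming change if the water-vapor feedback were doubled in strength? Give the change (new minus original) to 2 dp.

Original: g = 0.632, ΔT = 2.1/(1−0.632) = 5.7065 °C.
With doubled water-vapor: g' = 0.893, ΔT' = 2.1/(1−0.893) = 19.6262 °C.
Change = 19.6262 − 5.7065 = 13.92 °C.

13.92 °C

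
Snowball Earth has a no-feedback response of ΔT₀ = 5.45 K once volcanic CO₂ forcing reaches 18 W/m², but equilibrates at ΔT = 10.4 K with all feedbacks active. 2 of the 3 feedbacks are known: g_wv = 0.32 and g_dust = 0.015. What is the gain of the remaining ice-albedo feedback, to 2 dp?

0.14

Amplification A = ΔT/ΔT₀ = 10.4/5.45 = 1.908.
Total gain g = 1 − 1/A = 1 − 1/1.908 = 0.4759.
Known gains sum to 0.32 + 0.015 = 0.335.
g_ice = 0.4759 − 0.335 = 0.14.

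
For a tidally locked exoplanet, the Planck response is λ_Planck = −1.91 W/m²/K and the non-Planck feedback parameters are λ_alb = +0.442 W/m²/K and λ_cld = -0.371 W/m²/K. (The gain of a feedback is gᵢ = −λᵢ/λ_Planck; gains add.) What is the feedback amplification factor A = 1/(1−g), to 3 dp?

Convert to gains: g_alb = 0.442/1.91 = 0.2314; g_cld = -0.371/1.91 = -0.1942.
Total gain g = 0.0372.
A = 1/(1 − 0.0372) = 1.039.

1.039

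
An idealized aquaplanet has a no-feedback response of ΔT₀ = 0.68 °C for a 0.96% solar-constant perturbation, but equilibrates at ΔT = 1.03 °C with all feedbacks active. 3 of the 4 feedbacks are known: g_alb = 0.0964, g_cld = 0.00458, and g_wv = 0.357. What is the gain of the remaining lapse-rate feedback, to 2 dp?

-0.12

Amplification A = ΔT/ΔT₀ = 1.03/0.68 = 1.515.
Total gain g = 1 − 1/A = 1 − 1/1.515 = 0.3399.
Known gains sum to 0.0964 + 0.00458 + 0.357 = 0.45798.
g_lr = 0.3399 − 0.45798 = -0.12.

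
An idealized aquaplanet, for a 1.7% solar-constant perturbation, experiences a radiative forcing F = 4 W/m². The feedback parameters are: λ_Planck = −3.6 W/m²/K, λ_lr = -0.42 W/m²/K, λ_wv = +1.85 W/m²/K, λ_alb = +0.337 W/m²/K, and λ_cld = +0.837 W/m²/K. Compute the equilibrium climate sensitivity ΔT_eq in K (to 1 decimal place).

4.0 K

Net feedback parameter λ = (−3.6) + (-0.42) + (+1.85) + (+0.337) + (+0.837) = -0.996 W/m²/K.
ΔT = −F/λ = −4/(-0.996) = 4.0 K.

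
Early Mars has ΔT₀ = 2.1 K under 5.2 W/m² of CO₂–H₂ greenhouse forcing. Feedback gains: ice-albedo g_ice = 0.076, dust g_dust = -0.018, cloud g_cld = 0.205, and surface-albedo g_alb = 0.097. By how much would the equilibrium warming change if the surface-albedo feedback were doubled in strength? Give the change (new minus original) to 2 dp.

Original: g = 0.36, ΔT = 2.1/(1−0.36) = 3.2812 K.
With doubled surface-albedo: g' = 0.457, ΔT' = 2.1/(1−0.457) = 3.8674 K.
Change = 3.8674 − 3.2812 = 0.59 K.

0.59 K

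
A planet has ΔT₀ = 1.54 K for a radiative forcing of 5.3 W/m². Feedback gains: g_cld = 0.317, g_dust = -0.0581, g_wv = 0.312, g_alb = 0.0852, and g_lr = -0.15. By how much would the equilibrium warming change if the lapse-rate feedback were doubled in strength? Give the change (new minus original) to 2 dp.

Original: g = 0.5061, ΔT = 1.54/(1−0.5061) = 3.1180 K.
With doubled lapse-rate: g' = 0.3561, ΔT' = 1.54/(1−0.3561) = 2.3917 K.
Change = 2.3917 − 3.1180 = -0.73 K.

-0.73 K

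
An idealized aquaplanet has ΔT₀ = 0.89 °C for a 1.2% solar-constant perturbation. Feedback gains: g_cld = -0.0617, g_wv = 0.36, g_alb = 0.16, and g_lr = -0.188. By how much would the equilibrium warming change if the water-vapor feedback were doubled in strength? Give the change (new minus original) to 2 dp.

1.19 °C

Original: g = 0.2703, ΔT = 0.89/(1−0.2703) = 1.2197 °C.
With doubled water-vapor: g' = 0.6303, ΔT' = 0.89/(1−0.6303) = 2.4074 °C.
Change = 2.4074 − 1.2197 = 1.19 °C.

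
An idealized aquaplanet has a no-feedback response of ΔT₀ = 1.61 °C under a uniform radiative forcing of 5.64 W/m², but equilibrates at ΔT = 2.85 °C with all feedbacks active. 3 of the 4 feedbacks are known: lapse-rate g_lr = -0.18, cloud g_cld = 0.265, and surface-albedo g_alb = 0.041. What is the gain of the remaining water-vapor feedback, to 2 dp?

Amplification A = ΔT/ΔT₀ = 2.85/1.61 = 1.77.
Total gain g = 1 − 1/A = 1 − 1/1.77 = 0.435.
Known gains sum to -0.18 + 0.265 + 0.041 = 0.126.
g_wv = 0.435 − 0.126 = 0.31.

0.31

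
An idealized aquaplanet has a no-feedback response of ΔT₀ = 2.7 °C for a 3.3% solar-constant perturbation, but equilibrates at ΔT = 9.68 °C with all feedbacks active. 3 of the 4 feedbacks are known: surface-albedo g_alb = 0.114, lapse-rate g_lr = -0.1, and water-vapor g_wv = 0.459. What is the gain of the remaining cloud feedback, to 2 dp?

0.25

Amplification A = ΔT/ΔT₀ = 9.68/2.7 = 3.585.
Total gain g = 1 − 1/A = 1 − 1/3.585 = 0.7211.
Known gains sum to 0.114 − 0.1 + 0.459 = 0.473.
g_cld = 0.7211 − 0.473 = 0.25.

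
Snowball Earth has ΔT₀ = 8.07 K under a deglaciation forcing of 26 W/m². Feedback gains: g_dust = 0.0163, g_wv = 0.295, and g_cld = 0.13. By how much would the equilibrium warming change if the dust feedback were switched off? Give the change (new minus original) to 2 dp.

-0.41 K

Original: g = 0.4413, ΔT = 8.07/(1−0.4413) = 14.4442 K.
Without dust: g' = 0.425, ΔT' = 8.07/(1−0.425) = 14.0348 K.
Change = 14.0348 − 14.4442 = -0.41 K.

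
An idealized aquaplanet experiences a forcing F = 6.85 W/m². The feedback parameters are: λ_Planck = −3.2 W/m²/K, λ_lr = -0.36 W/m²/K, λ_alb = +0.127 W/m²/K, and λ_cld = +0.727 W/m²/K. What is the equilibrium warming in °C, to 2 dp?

Net feedback parameter λ = (−3.2) + (-0.36) + (+0.127) + (+0.727) = -2.706 W/m²/K.
ΔT = −F/λ = −6.85/(-2.706) = 2.53 °C.

2.53 °C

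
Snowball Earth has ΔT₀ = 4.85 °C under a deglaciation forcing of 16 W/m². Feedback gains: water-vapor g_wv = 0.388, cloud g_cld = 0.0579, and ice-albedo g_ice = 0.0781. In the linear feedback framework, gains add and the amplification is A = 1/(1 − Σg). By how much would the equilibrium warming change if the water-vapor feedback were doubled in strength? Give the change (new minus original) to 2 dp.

Original: g = 0.524, ΔT = 4.85/(1−0.524) = 10.1891 °C.
With doubled water-vapor: g' = 0.912, ΔT' = 4.85/(1−0.912) = 55.1136 °C.
Change = 55.1136 − 10.1891 = 44.92 °C.

44.92 °C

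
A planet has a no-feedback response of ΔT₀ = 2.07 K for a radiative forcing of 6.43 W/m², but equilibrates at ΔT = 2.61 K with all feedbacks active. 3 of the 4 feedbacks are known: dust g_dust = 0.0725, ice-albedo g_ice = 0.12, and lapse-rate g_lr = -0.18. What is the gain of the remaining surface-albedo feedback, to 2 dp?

0.19

Amplification A = ΔT/ΔT₀ = 2.61/2.07 = 1.261.
Total gain g = 1 − 1/A = 1 − 1/1.261 = 0.207.
Known gains sum to 0.0725 + 0.12 − 0.18 = 0.0125.
g_alb = 0.207 − 0.0125 = 0.19.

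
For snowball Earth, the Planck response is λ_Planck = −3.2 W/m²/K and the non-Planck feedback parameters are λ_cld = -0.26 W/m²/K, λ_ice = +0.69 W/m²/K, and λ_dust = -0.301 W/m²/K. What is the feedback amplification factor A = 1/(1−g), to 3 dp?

1.042

Convert to gains: g_cld = -0.26/3.2 = -0.08125; g_ice = 0.69/3.2 = 0.2156; g_dust = -0.301/3.2 = -0.09406.
Total gain g = 0.04029.
A = 1/(1 − 0.04029) = 1.042.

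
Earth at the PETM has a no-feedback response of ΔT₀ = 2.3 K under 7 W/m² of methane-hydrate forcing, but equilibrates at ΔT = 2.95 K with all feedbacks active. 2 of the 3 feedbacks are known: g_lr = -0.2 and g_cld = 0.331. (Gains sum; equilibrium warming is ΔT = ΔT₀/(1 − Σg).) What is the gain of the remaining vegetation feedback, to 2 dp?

0.09

Amplification A = ΔT/ΔT₀ = 2.95/2.3 = 1.283.
Total gain g = 1 − 1/A = 1 − 1/1.283 = 0.2206.
Known gains sum to -0.2 + 0.331 = 0.131.
g_veg = 0.2206 − 0.131 = 0.09.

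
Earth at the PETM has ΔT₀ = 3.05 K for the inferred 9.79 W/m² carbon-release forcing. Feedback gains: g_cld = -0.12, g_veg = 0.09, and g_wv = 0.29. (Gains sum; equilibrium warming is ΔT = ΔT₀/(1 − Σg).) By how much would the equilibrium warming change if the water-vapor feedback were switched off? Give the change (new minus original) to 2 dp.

-1.16 K

Original: g = 0.26, ΔT = 3.05/(1−0.26) = 4.1216 K.
Without water-vapor: g' = -0.03, ΔT' = 3.05/(1+0.03) = 2.9612 K.
Change = 2.9612 − 4.1216 = -1.16 K.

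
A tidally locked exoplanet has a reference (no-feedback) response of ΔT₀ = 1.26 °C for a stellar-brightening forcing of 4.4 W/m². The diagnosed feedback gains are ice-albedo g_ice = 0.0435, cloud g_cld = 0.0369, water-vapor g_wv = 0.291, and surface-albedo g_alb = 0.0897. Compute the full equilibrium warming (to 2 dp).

Total gain g = 0.0435 + 0.0369 + 0.291 + 0.0897 = 0.4611.
Amplification A = 1/(1 − 0.4611) = 1.856.
ΔT = 1.26 × 1.856 = 2.34 °C.

2.34 °C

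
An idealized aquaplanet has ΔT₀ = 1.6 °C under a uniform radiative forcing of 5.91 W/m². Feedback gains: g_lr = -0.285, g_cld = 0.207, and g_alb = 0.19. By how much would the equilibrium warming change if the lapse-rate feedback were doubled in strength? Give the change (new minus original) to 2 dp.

-0.44 °C

Original: g = 0.112, ΔT = 1.6/(1−0.112) = 1.8018 °C.
With doubled lapse-rate: g' = -0.173, ΔT' = 1.6/(1+0.173) = 1.3640 °C.
Change = 1.3640 − 1.8018 = -0.44 °C.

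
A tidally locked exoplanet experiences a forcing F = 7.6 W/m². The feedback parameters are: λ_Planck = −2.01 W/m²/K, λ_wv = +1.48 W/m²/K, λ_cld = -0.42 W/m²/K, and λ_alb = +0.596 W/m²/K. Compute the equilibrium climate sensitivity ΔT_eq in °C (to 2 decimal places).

Net feedback parameter λ = (−2.01) + (+1.48) + (-0.42) + (+0.596) = -0.354 W/m²/K.
ΔT = −F/λ = −7.6/(-0.354) = 21.47 °C.

21.47 °C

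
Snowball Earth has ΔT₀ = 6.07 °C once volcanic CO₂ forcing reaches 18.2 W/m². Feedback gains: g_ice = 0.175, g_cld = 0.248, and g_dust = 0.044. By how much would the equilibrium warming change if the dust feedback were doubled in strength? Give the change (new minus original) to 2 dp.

1.02 °C

Original: g = 0.467, ΔT = 6.07/(1−0.467) = 11.3884 °C.
With doubled dust: g' = 0.511, ΔT' = 6.07/(1−0.511) = 12.4131 °C.
Change = 12.4131 − 11.3884 = 1.02 °C.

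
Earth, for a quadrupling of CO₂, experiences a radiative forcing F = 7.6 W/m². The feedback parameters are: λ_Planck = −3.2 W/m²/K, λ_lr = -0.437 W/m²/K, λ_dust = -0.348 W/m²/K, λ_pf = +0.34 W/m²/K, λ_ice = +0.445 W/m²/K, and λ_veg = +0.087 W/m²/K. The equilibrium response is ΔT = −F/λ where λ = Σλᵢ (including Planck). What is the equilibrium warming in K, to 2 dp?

Net feedback parameter λ = (−3.2) + (-0.437) + (-0.348) + (+0.34) + (+0.445) + (+0.087) = -3.113 W/m²/K.
ΔT = −F/λ = −7.6/(-3.113) = 2.44 K.

2.44 K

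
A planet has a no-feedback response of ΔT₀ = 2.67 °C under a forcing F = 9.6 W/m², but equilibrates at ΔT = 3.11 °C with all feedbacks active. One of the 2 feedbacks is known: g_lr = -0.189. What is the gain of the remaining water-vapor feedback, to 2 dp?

Amplification A = ΔT/ΔT₀ = 3.11/2.67 = 1.165.
Total gain g = 1 − 1/A = 1 − 1/1.165 = 0.1416.
The known gain is -0.189.
g_wv = 0.1416 + 0.189 = 0.33.

0.33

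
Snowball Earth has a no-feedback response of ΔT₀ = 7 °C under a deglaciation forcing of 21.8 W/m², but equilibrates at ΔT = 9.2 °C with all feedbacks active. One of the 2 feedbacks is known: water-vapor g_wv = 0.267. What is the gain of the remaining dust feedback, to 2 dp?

-0.03

Amplification A = ΔT/ΔT₀ = 9.2/7 = 1.314.
Total gain g = 1 − 1/A = 1 − 1/1.314 = 0.239.
The known gain is 0.267.
g_dust = 0.239 − 0.267 = -0.03.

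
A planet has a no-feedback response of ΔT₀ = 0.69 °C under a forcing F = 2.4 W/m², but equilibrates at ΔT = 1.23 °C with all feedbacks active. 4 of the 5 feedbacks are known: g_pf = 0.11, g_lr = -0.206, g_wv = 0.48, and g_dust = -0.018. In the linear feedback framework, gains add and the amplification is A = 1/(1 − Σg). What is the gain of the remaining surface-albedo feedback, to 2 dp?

Amplification A = ΔT/ΔT₀ = 1.23/0.69 = 1.783.
Total gain g = 1 − 1/A = 1 − 1/1.783 = 0.4391.
Known gains sum to 0.11 − 0.206 + 0.48 − 0.018 = 0.366.
g_alb = 0.4391 − 0.366 = 0.07.

0.07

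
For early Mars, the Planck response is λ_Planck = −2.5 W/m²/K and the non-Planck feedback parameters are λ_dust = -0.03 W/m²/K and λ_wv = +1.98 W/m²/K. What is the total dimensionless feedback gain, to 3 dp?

Convert to gains: g_dust = -0.03/2.5 = -0.012; g_wv = 1.98/2.5 = 0.792.
Total gain g = 0.78.

0.780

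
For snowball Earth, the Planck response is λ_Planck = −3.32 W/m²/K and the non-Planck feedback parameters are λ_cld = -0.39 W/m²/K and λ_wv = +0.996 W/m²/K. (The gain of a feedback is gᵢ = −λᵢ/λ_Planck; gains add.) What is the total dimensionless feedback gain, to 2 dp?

Convert to gains: g_cld = -0.39/3.32 = -0.1175; g_wv = 0.996/3.32 = 0.3.
Total gain g = 0.1825.

0.18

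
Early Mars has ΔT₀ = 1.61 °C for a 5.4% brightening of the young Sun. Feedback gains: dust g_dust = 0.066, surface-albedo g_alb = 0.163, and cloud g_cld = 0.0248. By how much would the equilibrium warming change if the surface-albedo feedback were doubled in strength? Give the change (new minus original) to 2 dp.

Original: g = 0.2538, ΔT = 1.61/(1−0.2538) = 2.1576 °C.
With doubled surface-albedo: g' = 0.4168, ΔT' = 1.61/(1−0.4168) = 2.7606 °C.
Change = 2.7606 − 2.1576 = 0.60 °C.

0.60 °C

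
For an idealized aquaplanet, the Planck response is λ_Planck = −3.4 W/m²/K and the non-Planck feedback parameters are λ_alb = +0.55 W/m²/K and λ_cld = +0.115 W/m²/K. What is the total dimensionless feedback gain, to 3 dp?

Convert to gains: g_alb = 0.55/3.4 = 0.1618; g_cld = 0.115/3.4 = 0.03382.
Total gain g = 0.19562.

0.196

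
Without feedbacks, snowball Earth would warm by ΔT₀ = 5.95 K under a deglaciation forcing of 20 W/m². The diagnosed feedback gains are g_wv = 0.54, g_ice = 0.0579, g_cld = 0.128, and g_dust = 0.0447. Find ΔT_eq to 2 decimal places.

25.94 K

Total gain g = 0.54 + 0.0579 + 0.128 + 0.0447 = 0.7706.
Amplification A = 1/(1 − 0.7706) = 4.359.
ΔT = 5.95 × 4.359 = 25.94 K.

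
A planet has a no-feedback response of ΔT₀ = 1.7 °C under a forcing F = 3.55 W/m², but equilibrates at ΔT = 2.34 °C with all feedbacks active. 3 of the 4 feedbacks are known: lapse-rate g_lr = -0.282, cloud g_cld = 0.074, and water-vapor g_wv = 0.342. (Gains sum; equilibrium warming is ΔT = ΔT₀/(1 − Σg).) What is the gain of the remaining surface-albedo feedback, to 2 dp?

Amplification A = ΔT/ΔT₀ = 2.34/1.7 = 1.376.
Total gain g = 1 − 1/A = 1 − 1/1.376 = 0.2733.
Known gains sum to -0.282 + 0.074 + 0.342 = 0.134.
g_alb = 0.2733 − 0.134 = 0.14.

0.14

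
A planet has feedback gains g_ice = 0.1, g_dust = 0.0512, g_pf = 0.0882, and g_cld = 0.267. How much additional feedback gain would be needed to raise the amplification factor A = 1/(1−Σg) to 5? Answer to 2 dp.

0.29

Current total gain = 0.5064.
Target gain for A = 5: g* = 1 − 1/5 = 0.8.
Additional gain needed = 0.8 − 0.5064 = 0.29.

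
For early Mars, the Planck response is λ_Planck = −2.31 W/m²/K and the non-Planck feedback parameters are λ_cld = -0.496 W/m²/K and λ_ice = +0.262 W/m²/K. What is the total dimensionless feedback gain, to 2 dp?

Convert to gains: g_cld = -0.496/2.31 = -0.2147; g_ice = 0.262/2.31 = 0.1134.
Total gain g = -0.1013.

-0.10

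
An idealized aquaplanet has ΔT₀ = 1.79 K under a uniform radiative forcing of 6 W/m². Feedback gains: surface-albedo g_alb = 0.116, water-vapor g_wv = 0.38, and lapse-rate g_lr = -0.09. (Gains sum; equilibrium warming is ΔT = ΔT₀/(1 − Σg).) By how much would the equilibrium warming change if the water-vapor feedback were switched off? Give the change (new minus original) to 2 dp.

-1.18 K

Original: g = 0.406, ΔT = 1.79/(1−0.406) = 3.0135 K.
Without water-vapor: g' = 0.026, ΔT' = 1.79/(1−0.026) = 1.8378 K.
Change = 1.8378 − 3.0135 = -1.18 K.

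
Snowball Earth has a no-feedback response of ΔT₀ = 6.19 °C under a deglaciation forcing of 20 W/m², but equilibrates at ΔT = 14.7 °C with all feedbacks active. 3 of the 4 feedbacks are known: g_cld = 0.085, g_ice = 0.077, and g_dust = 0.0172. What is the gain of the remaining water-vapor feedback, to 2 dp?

Amplification A = ΔT/ΔT₀ = 14.7/6.19 = 2.375.
Total gain g = 1 − 1/A = 1 − 1/2.375 = 0.5789.
Known gains sum to 0.085 + 0.077 + 0.0172 = 0.1792.
g_wv = 0.5789 − 0.1792 = 0.40.

0.40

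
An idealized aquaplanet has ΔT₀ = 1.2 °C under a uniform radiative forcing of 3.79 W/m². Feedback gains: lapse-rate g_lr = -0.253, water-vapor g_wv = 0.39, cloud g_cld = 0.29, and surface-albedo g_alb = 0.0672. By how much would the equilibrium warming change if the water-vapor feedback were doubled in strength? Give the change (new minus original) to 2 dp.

Original: g = 0.4942, ΔT = 1.2/(1−0.4942) = 2.3725 °C.
With doubled water-vapor: g' = 0.8842, ΔT' = 1.2/(1−0.8842) = 10.3627 °C.
Change = 10.3627 − 2.3725 = 7.99 °C.

7.99 °C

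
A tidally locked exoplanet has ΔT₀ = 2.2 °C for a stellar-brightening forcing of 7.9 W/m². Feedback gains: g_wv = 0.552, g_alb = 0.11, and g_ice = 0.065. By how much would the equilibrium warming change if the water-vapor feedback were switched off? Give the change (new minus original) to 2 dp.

Original: g = 0.727, ΔT = 2.2/(1−0.727) = 8.0586 °C.
Without water-vapor: g' = 0.175, ΔT' = 2.2/(1−0.175) = 2.6667 °C.
Change = 2.6667 − 8.0586 = -5.39 °C.

-5.39 °C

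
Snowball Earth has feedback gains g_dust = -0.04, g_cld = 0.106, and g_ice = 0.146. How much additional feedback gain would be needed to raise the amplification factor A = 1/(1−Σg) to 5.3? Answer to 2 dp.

0.60

Current total gain = 0.212.
Target gain for A = 5.3: g* = 1 − 1/5.3 = 0.8113.
Additional gain needed = 0.8113 − 0.212 = 0.60.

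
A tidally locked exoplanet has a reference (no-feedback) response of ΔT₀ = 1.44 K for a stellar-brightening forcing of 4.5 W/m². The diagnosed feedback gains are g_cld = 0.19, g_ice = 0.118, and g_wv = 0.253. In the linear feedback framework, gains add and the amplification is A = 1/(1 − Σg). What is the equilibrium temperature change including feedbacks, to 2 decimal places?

3.28 K

Total gain g = 0.19 + 0.118 + 0.253 = 0.561.
Amplification A = 1/(1 − 0.561) = 2.278.
ΔT = 1.44 × 2.278 = 3.28 K.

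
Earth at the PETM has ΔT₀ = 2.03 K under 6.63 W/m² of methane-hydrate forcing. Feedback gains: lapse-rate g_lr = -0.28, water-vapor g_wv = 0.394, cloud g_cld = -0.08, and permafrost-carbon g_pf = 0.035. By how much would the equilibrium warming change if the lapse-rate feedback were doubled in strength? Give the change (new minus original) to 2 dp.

-0.50 K

Original: g = 0.069, ΔT = 2.03/(1−0.069) = 2.1805 K.
With doubled lapse-rate: g' = -0.211, ΔT' = 2.03/(1+0.211) = 1.6763 K.
Change = 1.6763 − 2.1805 = -0.50 K.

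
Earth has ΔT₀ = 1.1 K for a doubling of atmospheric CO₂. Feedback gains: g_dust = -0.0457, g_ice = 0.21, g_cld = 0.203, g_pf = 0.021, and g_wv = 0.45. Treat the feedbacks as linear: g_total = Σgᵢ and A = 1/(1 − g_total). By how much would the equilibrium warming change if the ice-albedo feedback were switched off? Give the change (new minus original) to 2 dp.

-3.84 K

Original: g = 0.8383, ΔT = 1.1/(1−0.8383) = 6.8027 K.
Without ice-albedo: g' = 0.6283, ΔT' = 1.1/(1−0.6283) = 2.9594 K.
Change = 2.9594 − 6.8027 = -3.84 K.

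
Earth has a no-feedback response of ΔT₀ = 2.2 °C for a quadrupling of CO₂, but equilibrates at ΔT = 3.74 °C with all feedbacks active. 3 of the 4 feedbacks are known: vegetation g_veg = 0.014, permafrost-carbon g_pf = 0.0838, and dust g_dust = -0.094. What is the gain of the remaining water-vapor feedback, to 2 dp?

Amplification A = ΔT/ΔT₀ = 3.74/2.2 = 1.7.
Total gain g = 1 − 1/A = 1 − 1/1.7 = 0.4118.
Known gains sum to 0.014 + 0.0838 − 0.094 = 0.0038.
g_wv = 0.4118 − 0.0038 = 0.41.

0.41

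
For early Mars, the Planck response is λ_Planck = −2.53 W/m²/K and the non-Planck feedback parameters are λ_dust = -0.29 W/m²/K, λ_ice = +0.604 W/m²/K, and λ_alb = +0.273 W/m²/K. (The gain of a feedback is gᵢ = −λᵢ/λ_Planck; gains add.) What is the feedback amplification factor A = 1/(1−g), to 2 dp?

1.30

Convert to gains: g_dust = -0.29/2.53 = -0.1146; g_ice = 0.604/2.53 = 0.2387; g_alb = 0.273/2.53 = 0.1079.
Total gain g = 0.232.
A = 1/(1 − 0.232) = 1.30.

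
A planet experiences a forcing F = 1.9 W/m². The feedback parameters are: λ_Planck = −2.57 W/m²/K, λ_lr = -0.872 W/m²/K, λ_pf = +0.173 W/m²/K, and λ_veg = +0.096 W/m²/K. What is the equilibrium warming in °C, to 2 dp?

Net feedback parameter λ = (−2.57) + (-0.872) + (+0.173) + (+0.096) = -3.173 W/m²/K.
ΔT = −F/λ = −1.9/(-3.173) = 0.60 °C.

0.60 °C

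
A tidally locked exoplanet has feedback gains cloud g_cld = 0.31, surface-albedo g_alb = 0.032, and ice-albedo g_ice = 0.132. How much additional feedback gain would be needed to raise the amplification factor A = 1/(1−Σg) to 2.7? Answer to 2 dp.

Current total gain = 0.474.
Target gain for A = 2.7: g* = 1 − 1/2.7 = 0.6296.
Additional gain needed = 0.6296 − 0.474 = 0.16.

0.16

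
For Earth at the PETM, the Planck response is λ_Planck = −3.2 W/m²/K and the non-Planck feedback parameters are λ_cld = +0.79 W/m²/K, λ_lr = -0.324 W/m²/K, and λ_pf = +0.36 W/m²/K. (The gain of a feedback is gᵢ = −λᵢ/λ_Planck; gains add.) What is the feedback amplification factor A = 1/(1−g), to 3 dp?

Convert to gains: g_cld = 0.79/3.2 = 0.2469; g_lr = -0.324/3.2 = -0.1012; g_pf = 0.36/3.2 = 0.1125.
Total gain g = 0.2582.
A = 1/(1 − 0.2582) = 1.348.

1.348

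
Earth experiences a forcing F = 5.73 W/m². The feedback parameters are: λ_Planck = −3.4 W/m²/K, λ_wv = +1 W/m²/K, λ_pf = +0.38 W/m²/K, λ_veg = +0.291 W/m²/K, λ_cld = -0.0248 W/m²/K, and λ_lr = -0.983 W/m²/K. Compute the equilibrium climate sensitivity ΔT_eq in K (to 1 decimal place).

Net feedback parameter λ = (−3.4) + (+1) + (+0.38) + (+0.291) + (-0.0248) + (-0.983) = -2.7368 W/m²/K.
ΔT = −F/λ = −5.73/(-2.7368) = 2.1 K.

2.1 K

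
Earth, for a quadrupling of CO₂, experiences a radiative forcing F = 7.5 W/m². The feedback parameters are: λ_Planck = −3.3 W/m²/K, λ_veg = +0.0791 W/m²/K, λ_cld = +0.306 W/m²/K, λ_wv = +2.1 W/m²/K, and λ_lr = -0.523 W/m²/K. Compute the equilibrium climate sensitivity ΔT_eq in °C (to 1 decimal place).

Net feedback parameter λ = (−3.3) + (+0.0791) + (+0.306) + (+2.1) + (-0.523) = -1.3379 W/m²/K.
ΔT = −F/λ = −7.5/(-1.3379) = 5.6 °C.

5.6 °C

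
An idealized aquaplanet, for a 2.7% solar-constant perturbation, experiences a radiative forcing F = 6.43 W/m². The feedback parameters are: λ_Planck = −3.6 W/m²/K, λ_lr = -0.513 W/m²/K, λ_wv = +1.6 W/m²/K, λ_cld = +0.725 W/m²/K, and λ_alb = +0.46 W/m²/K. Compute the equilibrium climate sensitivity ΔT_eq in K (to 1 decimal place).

Net feedback parameter λ = (−3.6) + (-0.513) + (+1.6) + (+0.725) + (+0.46) = -1.328 W/m²/K.
ΔT = −F/λ = −6.43/(-1.328) = 4.8 K.

4.8 K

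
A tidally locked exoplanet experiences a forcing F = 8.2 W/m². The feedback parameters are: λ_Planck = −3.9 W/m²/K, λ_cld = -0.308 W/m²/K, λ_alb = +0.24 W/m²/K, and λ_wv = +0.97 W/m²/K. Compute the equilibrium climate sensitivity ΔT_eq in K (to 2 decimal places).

Net feedback parameter λ = (−3.9) + (-0.308) + (+0.24) + (+0.97) = -2.998 W/m²/K.
ΔT = −F/λ = −8.2/(-2.998) = 2.74 K.

2.74 K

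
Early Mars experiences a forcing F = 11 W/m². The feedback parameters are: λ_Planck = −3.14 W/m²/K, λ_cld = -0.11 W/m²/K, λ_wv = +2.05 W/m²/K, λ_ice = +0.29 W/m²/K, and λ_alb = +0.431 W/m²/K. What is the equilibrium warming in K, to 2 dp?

Net feedback parameter λ = (−3.14) + (-0.11) + (+2.05) + (+0.29) + (+0.431) = -0.479 W/m²/K.
ΔT = −F/λ = −11/(-0.479) = 22.96 K.

22.96 K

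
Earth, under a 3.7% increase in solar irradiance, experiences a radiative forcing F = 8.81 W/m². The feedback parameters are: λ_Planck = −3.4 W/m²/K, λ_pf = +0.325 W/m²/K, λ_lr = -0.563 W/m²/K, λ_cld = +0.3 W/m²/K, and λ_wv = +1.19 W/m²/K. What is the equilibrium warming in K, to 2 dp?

Net feedback parameter λ = (−3.4) + (+0.325) + (-0.563) + (+0.3) + (+1.19) = -2.148 W/m²/K.
ΔT = −F/λ = −8.81/(-2.148) = 4.10 K.

4.10 K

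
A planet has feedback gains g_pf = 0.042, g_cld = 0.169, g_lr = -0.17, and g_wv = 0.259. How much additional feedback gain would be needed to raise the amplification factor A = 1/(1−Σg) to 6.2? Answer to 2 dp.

0.54

Current total gain = 0.3.
Target gain for A = 6.2: g* = 1 − 1/6.2 = 0.8387.
Additional gain needed = 0.8387 − 0.3 = 0.54.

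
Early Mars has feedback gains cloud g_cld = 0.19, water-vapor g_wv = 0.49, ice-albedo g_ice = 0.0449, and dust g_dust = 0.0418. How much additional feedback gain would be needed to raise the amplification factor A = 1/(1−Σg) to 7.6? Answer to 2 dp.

0.10

Current total gain = 0.7667.
Target gain for A = 7.6: g* = 1 − 1/7.6 = 0.8684.
Additional gain needed = 0.8684 − 0.7667 = 0.10.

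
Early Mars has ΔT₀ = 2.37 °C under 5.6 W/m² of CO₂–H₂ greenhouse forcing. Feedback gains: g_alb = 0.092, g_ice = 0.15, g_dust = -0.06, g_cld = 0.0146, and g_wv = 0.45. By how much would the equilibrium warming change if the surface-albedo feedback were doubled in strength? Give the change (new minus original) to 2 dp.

2.36 °C

Original: g = 0.6466, ΔT = 2.37/(1−0.6466) = 6.7063 °C.
With doubled surface-albedo: g' = 0.7386, ΔT' = 2.37/(1−0.7386) = 9.0666 °C.
Change = 9.0666 − 6.7063 = 2.36 °C.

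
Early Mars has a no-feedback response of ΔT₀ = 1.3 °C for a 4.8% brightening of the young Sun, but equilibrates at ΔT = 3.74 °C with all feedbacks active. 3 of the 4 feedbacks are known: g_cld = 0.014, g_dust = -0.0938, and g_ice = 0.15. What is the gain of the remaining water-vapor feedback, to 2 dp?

0.58

Amplification A = ΔT/ΔT₀ = 3.74/1.3 = 2.877.
Total gain g = 1 − 1/A = 1 − 1/2.877 = 0.6524.
Known gains sum to 0.014 − 0.0938 + 0.15 = 0.0702.
g_wv = 0.6524 − 0.0702 = 0.58.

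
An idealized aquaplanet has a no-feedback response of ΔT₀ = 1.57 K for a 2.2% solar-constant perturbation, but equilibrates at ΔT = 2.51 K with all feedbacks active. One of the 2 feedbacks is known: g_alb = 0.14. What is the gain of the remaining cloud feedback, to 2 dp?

Amplification A = ΔT/ΔT₀ = 2.51/1.57 = 1.599.
Total gain g = 1 − 1/A = 1 − 1/1.599 = 0.3746.
The known gain is 0.14.
g_cld = 0.3746 − 0.14 = 0.23.

0.23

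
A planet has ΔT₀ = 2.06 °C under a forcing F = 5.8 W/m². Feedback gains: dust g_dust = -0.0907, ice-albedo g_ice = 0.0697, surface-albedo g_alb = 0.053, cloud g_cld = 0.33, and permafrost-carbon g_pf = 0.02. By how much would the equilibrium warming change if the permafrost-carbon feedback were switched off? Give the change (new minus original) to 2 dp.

-0.10 °C

Original: g = 0.382, ΔT = 2.06/(1−0.382) = 3.3333 °C.
Without permafrost-carbon: g' = 0.362, ΔT' = 2.06/(1−0.362) = 3.2288 °C.
Change = 3.2288 − 3.3333 = -0.10 °C.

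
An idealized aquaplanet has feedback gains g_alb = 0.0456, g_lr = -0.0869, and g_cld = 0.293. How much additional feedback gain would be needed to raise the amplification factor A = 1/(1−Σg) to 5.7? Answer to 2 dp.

Current total gain = 0.2517.
Target gain for A = 5.7: g* = 1 − 1/5.7 = 0.8246.
Additional gain needed = 0.8246 − 0.2517 = 0.57.

0.57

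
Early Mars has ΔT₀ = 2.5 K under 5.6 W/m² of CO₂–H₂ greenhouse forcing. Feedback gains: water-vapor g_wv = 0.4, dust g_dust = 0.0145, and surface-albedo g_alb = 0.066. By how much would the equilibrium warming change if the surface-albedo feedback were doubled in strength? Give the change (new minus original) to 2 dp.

Original: g = 0.4805, ΔT = 2.5/(1−0.4805) = 4.8123 K.
With doubled surface-albedo: g' = 0.5465, ΔT' = 2.5/(1−0.5465) = 5.5127 K.
Change = 5.5127 − 4.8123 = 0.70 K.

0.70 K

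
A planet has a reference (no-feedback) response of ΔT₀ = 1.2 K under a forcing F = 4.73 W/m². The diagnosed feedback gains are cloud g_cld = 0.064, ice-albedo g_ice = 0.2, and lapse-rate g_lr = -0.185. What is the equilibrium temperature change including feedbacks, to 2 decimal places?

Total gain g = 0.064 + 0.2 − 0.185 = 0.079.
Amplification A = 1/(1 − 0.079) = 1.086.
ΔT = 1.2 × 1.086 = 1.30 K.

1.30 K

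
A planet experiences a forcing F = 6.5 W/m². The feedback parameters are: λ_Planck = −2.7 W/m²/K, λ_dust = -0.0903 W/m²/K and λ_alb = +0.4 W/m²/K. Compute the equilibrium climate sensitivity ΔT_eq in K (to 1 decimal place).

2.7 K

Net feedback parameter λ = (−2.7) + (-0.0903) + (+0.4) = -2.3903 W/m²/K.
ΔT = −F/λ = −6.5/(-2.3903) = 2.7 K.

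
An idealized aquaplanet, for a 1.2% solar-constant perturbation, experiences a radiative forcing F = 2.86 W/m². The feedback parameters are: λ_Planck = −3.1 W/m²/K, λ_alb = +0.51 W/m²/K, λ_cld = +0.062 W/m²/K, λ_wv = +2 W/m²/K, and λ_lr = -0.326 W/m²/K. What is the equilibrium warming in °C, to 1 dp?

3.3 °C

Net feedback parameter λ = (−3.1) + (+0.51) + (+0.062) + (+2) + (-0.326) = -0.854 W/m²/K.
ΔT = −F/λ = −2.86/(-0.854) = 3.3 °C.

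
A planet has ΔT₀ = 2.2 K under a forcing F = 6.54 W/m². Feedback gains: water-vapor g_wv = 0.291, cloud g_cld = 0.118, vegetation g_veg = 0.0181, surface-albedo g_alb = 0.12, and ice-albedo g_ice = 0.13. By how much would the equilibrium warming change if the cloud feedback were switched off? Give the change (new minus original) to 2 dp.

-1.82 K

Original: g = 0.6771, ΔT = 2.2/(1−0.6771) = 6.8133 K.
Without cloud: g' = 0.5591, ΔT' = 2.2/(1−0.5591) = 4.9898 K.
Change = 4.9898 − 6.8133 = -1.82 K.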